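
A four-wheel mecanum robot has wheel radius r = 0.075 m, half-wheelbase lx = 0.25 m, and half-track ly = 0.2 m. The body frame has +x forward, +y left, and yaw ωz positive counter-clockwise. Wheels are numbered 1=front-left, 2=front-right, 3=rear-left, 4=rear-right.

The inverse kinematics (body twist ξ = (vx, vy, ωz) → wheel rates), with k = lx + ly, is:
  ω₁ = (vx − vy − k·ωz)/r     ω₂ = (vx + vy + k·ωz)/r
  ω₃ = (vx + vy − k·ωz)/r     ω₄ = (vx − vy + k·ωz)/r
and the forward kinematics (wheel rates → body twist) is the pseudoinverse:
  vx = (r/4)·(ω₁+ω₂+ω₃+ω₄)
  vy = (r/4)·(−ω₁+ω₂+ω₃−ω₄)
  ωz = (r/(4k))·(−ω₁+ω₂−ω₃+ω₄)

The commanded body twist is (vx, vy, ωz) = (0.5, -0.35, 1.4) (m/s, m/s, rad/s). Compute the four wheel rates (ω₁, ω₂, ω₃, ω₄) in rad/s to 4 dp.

k = lx + ly = 0.25 + 0.2 = 0.4500;  k·ωz = 0.4500·1.4 = 0.6300
ω₁ (FL) = (vx − vy − k·ωz)/r = 0.2200/0.075 = 2.9333
ω₂ (FR) = (vx + vy + k·ωz)/r = 0.7800/0.075 = 10.4000
ω₃ (RL) = (vx + vy − k·ωz)/r = -0.4800/0.075 = -6.4000
ω₄ (RR) = (vx − vy + k·ωz)/r = 1.4800/0.075 = 19.7333

(2.9333, 10.4000, -6.4000, 19.7333)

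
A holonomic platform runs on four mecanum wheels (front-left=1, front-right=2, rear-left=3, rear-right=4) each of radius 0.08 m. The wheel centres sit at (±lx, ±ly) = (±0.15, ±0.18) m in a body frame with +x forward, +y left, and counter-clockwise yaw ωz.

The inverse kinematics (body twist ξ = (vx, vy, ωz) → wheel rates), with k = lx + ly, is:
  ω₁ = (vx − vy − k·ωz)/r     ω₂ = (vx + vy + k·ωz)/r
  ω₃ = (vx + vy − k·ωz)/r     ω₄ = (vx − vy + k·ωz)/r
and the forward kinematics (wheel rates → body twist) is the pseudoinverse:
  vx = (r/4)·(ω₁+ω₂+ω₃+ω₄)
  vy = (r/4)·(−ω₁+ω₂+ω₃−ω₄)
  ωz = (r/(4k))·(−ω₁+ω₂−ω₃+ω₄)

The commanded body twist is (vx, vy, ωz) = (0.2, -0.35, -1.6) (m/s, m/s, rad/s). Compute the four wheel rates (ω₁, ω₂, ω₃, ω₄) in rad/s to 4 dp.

k = lx + ly = 0.15 + 0.18 = 0.3300;  k·ωz = 0.3300·-1.6 = -0.5280
ω₁ (FL) = (vx − vy − k·ωz)/r = 1.0780/0.08 = 13.4750
ω₂ (FR) = (vx + vy + k·ωz)/r = -0.6780/0.08 = -8.4750
ω₃ (RL) = (vx + vy − k·ωz)/r = 0.3780/0.08 = 4.7250
ω₄ (RR) = (vx − vy + k·ωz)/r = 0.0220/0.08 = 0.2750

(13.4750, -8.4750, 4.7250, 0.2750)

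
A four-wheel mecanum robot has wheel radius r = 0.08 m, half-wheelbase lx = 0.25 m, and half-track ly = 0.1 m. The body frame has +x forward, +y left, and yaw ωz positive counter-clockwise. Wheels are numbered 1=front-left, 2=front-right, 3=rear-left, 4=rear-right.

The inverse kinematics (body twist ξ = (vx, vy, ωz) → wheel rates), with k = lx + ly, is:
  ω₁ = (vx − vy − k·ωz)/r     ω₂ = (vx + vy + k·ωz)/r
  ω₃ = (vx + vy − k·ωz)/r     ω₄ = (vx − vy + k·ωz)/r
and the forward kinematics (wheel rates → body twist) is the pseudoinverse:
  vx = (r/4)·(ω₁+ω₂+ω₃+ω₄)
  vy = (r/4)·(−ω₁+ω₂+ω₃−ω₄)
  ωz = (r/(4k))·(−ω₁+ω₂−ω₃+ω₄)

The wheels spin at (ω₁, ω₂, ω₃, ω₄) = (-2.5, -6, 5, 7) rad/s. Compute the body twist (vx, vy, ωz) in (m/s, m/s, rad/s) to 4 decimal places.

k = lx + ly = 0.25 + 0.1 = 0.3500
ω₁+ω₂+ω₃+ω₄ = 3.5000  →  vx = (0.08/4)·3.5000 = 0.0700
−ω₁+ω₂+ω₃−ω₄ = -5.5000  →  vy = (0.08/4)·-5.5000 = -0.1100
−ω₁+ω₂−ω₃+ω₄ = -1.5000  →  ωz = (0.08/1.4000)·-1.5000 = -0.0857

(0.0700, -0.1100, -0.0857)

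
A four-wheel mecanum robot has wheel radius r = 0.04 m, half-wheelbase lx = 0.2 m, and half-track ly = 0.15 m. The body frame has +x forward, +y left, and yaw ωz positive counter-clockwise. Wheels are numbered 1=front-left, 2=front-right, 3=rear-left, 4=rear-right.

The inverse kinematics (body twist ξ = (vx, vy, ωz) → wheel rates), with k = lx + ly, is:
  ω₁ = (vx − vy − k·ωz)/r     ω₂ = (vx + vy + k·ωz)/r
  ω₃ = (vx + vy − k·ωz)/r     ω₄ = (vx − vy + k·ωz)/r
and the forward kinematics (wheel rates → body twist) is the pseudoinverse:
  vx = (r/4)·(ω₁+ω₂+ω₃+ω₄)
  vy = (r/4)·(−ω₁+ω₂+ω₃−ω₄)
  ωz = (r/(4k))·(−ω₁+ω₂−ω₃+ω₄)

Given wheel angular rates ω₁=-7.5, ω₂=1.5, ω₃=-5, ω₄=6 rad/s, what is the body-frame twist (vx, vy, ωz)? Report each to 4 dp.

(-0.0500, -0.0200, 0.5714)

k = lx + ly = 0.2 + 0.15 = 0.3500
ω₁+ω₂+ω₃+ω₄ = -5.0000  →  vx = (0.04/4)·-5.0000 = -0.0500
−ω₁+ω₂+ω₃−ω₄ = -2.0000  →  vy = (0.04/4)·-2.0000 = -0.0200
−ω₁+ω₂−ω₃+ω₄ = 20.0000  →  ωz = (0.04/1.4000)·20.0000 = 0.5714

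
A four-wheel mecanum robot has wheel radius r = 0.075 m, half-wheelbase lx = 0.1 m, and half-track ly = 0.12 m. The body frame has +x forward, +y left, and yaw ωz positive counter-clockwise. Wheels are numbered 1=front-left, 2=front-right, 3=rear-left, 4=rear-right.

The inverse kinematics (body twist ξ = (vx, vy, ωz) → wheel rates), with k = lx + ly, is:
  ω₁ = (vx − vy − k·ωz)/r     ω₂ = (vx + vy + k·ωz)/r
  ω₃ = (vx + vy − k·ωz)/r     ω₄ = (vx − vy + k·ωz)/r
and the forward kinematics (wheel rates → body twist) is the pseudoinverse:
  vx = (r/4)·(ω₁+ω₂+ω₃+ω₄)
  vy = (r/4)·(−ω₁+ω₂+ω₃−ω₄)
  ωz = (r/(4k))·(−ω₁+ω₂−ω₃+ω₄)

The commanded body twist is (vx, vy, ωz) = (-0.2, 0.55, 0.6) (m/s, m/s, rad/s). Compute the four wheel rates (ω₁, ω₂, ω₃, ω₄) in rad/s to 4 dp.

(-11.7600, 6.4267, 2.9067, -8.2400)

k = lx + ly = 0.1 + 0.12 = 0.2200;  k·ωz = 0.2200·0.6 = 0.1320
ω₁ (FL) = (vx − vy − k·ωz)/r = -0.8820/0.075 = -11.7600
ω₂ (FR) = (vx + vy + k·ωz)/r = 0.4820/0.075 = 6.4267
ω₃ (RL) = (vx + vy − k·ωz)/r = 0.2180/0.075 = 2.9067
ω₄ (RR) = (vx − vy + k·ωz)/r = -0.6180/0.075 = -8.2400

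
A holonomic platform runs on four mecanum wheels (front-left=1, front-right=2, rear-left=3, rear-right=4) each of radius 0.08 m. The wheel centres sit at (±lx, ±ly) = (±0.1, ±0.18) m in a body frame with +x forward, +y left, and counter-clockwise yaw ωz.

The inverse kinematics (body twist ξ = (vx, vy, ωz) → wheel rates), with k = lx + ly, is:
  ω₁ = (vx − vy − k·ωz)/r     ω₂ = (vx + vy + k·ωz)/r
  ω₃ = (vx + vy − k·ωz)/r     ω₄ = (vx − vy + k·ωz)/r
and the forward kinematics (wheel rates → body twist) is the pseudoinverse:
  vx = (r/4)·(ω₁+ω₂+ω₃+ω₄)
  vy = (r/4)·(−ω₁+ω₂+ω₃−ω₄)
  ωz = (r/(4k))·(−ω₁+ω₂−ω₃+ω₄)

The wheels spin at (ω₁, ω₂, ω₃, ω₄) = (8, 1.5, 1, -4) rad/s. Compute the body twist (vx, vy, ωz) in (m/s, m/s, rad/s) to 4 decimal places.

(0.1300, -0.0300, -0.8214)

k = lx + ly = 0.1 + 0.18 = 0.2800
ω₁+ω₂+ω₃+ω₄ = 6.5000  →  vx = (0.08/4)·6.5000 = 0.1300
−ω₁+ω₂+ω₃−ω₄ = -1.5000  →  vy = (0.08/4)·-1.5000 = -0.0300
−ω₁+ω₂−ω₃+ω₄ = -11.5000  →  ωz = (0.08/1.1200)·-11.5000 = -0.8214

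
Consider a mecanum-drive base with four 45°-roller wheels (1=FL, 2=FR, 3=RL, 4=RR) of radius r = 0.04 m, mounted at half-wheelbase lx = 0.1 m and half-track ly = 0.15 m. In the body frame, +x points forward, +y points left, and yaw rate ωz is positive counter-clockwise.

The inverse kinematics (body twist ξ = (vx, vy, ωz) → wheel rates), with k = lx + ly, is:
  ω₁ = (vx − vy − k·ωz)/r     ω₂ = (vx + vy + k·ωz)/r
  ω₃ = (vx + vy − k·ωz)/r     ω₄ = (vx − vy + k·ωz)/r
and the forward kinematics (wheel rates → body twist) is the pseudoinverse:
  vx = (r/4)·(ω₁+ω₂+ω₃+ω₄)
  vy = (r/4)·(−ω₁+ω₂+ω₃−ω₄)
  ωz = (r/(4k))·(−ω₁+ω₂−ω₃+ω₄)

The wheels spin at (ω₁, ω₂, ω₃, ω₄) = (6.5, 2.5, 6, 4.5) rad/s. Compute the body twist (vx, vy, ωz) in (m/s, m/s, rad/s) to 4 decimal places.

(0.1950, -0.0250, -0.2200)

k = lx + ly = 0.1 + 0.15 = 0.2500
ω₁+ω₂+ω₃+ω₄ = 19.5000  →  vx = (0.04/4)·19.5000 = 0.1950
−ω₁+ω₂+ω₃−ω₄ = -2.5000  →  vy = (0.04/4)·-2.5000 = -0.0250
−ω₁+ω₂−ω₃+ω₄ = -5.5000  →  ωz = (0.04/1.0000)·-5.5000 = -0.2200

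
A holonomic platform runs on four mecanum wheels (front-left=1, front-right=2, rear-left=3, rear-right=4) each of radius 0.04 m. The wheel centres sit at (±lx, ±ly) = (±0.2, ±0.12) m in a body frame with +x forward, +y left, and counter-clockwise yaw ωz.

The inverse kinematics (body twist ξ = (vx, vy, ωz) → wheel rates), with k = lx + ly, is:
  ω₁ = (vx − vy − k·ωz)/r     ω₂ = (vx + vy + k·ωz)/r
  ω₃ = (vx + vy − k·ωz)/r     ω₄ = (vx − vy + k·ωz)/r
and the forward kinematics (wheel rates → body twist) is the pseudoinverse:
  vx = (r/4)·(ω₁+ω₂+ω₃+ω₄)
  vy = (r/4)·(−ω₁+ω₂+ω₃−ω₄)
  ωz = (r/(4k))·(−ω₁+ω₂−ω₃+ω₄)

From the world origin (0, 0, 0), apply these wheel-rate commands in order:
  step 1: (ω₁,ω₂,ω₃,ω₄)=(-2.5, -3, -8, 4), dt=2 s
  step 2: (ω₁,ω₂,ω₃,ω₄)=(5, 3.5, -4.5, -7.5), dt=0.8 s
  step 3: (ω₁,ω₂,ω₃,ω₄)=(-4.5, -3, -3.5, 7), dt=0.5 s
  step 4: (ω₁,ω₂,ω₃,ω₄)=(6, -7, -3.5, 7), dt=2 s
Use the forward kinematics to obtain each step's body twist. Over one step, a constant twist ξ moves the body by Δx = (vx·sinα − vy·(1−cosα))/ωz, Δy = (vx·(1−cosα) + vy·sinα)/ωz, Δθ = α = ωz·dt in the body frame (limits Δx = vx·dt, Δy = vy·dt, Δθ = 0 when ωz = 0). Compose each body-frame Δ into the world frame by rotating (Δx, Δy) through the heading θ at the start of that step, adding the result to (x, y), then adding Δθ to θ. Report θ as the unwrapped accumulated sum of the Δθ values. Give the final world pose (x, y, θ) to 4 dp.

step 1: ξ=(vx,vy,ωz)=(-0.0950, -0.1250, 0.3594), dt=2.0 → body Δ=(-0.0880, -0.2944, 0.7188) → world pose (-0.0880, -0.2944, 0.7188)
step 2: ξ=(vx,vy,ωz)=(-0.0350, 0.0150, -0.1406), dt=0.8 → body Δ=(-0.0273, 0.0135, -0.1125) → world pose (-0.1175, -0.3022, 0.6062)
step 3: ξ=(vx,vy,ωz)=(-0.0400, -0.0900, 0.3750), dt=0.5 → body Δ=(-0.0157, -0.0466, 0.1875) → world pose (-0.1038, -0.3494, 0.7937)
step 4: ξ=(vx,vy,ωz)=(0.0250, -0.2350, -0.0781), dt=2.0 → body Δ=(0.0132, -0.4720, -0.1562) → world pose (0.2420, -0.6710, 0.6375)

(0.2420, -0.6710, 0.6375)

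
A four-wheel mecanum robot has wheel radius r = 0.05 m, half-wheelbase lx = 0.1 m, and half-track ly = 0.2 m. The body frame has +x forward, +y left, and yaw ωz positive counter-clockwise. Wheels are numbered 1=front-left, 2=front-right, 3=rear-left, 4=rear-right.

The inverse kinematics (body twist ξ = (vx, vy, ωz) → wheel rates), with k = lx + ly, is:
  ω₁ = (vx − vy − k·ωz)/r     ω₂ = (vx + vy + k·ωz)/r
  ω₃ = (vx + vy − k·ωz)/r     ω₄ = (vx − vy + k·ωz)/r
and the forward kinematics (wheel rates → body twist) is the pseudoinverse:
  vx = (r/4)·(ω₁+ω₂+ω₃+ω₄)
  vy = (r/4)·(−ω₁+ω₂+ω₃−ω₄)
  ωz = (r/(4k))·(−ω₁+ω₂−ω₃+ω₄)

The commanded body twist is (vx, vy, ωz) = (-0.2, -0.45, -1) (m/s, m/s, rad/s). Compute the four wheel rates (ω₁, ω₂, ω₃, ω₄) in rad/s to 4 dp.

(11.0000, -19.0000, -7.0000, -1.0000)

k = lx + ly = 0.1 + 0.2 = 0.3000;  k·ωz = 0.3000·-1 = -0.3000
ω₁ (FL) = (vx − vy − k·ωz)/r = 0.5500/0.05 = 11.0000
ω₂ (FR) = (vx + vy + k·ωz)/r = -0.9500/0.05 = -19.0000
ω₃ (RL) = (vx + vy − k·ωz)/r = -0.3500/0.05 = -7.0000
ω₄ (RR) = (vx − vy + k·ωz)/r = -0.0500/0.05 = -1.0000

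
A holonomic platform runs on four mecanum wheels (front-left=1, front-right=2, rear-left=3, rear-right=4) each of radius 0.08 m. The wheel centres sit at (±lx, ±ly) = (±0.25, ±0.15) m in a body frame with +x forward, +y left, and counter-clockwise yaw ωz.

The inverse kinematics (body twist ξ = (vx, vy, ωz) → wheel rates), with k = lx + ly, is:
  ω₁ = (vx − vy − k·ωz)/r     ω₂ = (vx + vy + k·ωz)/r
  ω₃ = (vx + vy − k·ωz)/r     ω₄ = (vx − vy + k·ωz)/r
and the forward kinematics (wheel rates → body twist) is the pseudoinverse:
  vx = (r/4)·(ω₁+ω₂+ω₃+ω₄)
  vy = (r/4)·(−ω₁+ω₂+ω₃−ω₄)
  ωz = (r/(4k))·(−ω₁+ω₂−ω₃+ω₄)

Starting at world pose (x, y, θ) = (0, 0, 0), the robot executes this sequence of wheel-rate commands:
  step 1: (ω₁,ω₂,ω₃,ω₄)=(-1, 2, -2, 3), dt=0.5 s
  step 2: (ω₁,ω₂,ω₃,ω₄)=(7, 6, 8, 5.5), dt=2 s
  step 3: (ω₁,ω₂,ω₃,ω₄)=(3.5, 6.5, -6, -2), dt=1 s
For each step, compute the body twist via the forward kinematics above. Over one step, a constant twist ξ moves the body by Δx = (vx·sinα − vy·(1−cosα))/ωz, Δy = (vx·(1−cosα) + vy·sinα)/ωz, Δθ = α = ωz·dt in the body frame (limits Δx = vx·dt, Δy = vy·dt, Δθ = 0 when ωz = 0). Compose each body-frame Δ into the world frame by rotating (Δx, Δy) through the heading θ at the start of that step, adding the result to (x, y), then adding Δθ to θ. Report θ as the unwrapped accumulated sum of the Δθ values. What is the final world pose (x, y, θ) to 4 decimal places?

(1.1149, 0.0493, 0.2000)

step 1: ξ=(vx,vy,ωz)=(0.0400, -0.0400, 0.4000), dt=0.5 → body Δ=(0.0219, -0.0179, 0.2000) → world pose (0.0219, -0.0179, 0.2000)
step 2: ξ=(vx,vy,ωz)=(0.5300, 0.0300, -0.1750), dt=2.0 → body Δ=(1.0489, -0.1248, -0.3500) → world pose (1.0746, 0.0682, -0.1500)
step 3: ξ=(vx,vy,ωz)=(0.0400, -0.0200, 0.3500), dt=1.0 → body Δ=(0.0427, -0.0127, 0.3500) → world pose (1.1149, 0.0493, 0.2000)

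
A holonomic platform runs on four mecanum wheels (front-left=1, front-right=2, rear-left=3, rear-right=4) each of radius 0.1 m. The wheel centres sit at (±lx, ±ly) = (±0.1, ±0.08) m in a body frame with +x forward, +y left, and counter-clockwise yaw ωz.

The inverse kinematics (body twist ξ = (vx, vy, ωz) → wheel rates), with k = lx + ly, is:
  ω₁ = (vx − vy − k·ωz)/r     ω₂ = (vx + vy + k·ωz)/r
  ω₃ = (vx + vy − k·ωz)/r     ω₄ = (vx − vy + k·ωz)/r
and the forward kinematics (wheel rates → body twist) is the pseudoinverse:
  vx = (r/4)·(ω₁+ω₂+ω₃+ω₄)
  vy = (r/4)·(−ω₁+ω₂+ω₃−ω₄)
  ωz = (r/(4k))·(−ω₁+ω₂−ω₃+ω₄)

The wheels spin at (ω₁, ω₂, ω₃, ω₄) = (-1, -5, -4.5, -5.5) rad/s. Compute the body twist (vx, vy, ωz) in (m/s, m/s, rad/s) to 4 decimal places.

(-0.4000, -0.0750, -0.6944)

k = lx + ly = 0.1 + 0.08 = 0.1800
ω₁+ω₂+ω₃+ω₄ = -16.0000  →  vx = (0.1/4)·-16.0000 = -0.4000
−ω₁+ω₂+ω₃−ω₄ = -3.0000  →  vy = (0.1/4)·-3.0000 = -0.0750
−ω₁+ω₂−ω₃+ω₄ = -5.0000  →  ωz = (0.1/0.7200)·-5.0000 = -0.6944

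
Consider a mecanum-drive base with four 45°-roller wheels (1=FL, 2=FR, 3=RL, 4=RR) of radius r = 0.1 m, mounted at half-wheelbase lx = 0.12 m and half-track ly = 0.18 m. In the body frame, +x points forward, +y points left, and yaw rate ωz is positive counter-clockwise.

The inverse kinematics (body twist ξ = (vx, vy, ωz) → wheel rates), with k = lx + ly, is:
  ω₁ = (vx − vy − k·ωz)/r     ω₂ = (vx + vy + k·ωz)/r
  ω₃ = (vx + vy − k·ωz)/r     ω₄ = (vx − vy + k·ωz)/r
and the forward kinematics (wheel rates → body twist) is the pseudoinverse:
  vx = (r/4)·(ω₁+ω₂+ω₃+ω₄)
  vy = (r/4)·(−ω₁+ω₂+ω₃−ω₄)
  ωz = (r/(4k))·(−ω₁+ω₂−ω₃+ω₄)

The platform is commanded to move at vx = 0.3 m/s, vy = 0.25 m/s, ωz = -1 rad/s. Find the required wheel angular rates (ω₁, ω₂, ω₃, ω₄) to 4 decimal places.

(3.5000, 2.5000, 8.5000, -2.5000)

k = lx + ly = 0.12 + 0.18 = 0.3000;  k·ωz = 0.3000·-1 = -0.3000
ω₁ (FL) = (vx − vy − k·ωz)/r = 0.3500/0.1 = 3.5000
ω₂ (FR) = (vx + vy + k·ωz)/r = 0.2500/0.1 = 2.5000
ω₃ (RL) = (vx + vy − k·ωz)/r = 0.8500/0.1 = 8.5000
ω₄ (RR) = (vx − vy + k·ωz)/r = -0.2500/0.1 = -2.5000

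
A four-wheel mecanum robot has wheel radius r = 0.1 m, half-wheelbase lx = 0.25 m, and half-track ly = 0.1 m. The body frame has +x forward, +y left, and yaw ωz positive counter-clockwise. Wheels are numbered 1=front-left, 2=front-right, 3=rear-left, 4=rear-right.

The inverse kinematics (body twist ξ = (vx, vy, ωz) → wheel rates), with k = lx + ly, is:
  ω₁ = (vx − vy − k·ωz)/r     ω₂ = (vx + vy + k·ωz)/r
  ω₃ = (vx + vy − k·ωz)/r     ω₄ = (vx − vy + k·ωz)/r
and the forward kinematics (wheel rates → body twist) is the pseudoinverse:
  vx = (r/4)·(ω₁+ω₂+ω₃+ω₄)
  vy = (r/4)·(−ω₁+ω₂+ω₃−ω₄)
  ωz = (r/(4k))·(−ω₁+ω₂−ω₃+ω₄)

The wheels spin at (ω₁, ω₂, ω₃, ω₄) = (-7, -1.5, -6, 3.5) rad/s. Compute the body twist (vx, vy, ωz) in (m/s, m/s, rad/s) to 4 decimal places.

(-0.2750, -0.1000, 1.0714)

k = lx + ly = 0.25 + 0.1 = 0.3500
ω₁+ω₂+ω₃+ω₄ = -11.0000  →  vx = (0.1/4)·-11.0000 = -0.2750
−ω₁+ω₂+ω₃−ω₄ = -4.0000  →  vy = (0.1/4)·-4.0000 = -0.1000
−ω₁+ω₂−ω₃+ω₄ = 15.0000  →  ωz = (0.1/1.4000)·15.0000 = 1.0714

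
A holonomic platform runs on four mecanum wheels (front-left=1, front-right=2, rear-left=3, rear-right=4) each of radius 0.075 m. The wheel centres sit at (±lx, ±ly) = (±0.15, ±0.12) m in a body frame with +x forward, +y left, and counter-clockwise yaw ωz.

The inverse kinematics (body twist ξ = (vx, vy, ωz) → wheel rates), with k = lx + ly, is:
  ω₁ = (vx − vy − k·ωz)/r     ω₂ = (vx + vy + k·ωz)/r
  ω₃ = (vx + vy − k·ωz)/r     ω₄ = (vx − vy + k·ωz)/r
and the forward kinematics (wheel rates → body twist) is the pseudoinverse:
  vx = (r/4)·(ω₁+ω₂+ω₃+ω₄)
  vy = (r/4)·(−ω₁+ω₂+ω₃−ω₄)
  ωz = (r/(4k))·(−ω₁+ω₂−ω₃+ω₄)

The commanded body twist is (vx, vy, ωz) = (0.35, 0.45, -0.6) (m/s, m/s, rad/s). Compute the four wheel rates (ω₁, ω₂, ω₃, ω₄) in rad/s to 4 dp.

k = lx + ly = 0.15 + 0.12 = 0.2700;  k·ωz = 0.2700·-0.6 = -0.1620
ω₁ (FL) = (vx − vy − k·ωz)/r = 0.0620/0.075 = 0.8267
ω₂ (FR) = (vx + vy + k·ωz)/r = 0.6380/0.075 = 8.5067
ω₃ (RL) = (vx + vy − k·ωz)/r = 0.9620/0.075 = 12.8267
ω₄ (RR) = (vx − vy + k·ωz)/r = -0.2620/0.075 = -3.4933

(0.8267, 8.5067, 12.8267, -3.4933)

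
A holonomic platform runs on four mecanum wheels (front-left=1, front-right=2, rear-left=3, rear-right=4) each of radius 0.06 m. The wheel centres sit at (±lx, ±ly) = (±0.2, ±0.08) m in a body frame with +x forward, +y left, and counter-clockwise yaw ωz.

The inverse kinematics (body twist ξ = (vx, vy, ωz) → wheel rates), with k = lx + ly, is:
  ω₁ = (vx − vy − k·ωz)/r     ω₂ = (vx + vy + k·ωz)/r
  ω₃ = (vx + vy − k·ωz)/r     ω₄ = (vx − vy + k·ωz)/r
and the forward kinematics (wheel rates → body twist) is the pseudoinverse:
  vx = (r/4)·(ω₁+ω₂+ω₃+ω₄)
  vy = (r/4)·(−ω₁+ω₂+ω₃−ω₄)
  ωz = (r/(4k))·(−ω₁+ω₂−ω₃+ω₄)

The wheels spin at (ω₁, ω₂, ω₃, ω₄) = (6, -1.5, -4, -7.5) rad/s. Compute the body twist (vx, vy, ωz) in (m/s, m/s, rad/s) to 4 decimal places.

k = lx + ly = 0.2 + 0.08 = 0.2800
ω₁+ω₂+ω₃+ω₄ = -7.0000  →  vx = (0.06/4)·-7.0000 = -0.1050
−ω₁+ω₂+ω₃−ω₄ = -4.0000  →  vy = (0.06/4)·-4.0000 = -0.0600
−ω₁+ω₂−ω₃+ω₄ = -11.0000  →  ωz = (0.06/1.1200)·-11.0000 = -0.5893

(-0.1050, -0.0600, -0.5893)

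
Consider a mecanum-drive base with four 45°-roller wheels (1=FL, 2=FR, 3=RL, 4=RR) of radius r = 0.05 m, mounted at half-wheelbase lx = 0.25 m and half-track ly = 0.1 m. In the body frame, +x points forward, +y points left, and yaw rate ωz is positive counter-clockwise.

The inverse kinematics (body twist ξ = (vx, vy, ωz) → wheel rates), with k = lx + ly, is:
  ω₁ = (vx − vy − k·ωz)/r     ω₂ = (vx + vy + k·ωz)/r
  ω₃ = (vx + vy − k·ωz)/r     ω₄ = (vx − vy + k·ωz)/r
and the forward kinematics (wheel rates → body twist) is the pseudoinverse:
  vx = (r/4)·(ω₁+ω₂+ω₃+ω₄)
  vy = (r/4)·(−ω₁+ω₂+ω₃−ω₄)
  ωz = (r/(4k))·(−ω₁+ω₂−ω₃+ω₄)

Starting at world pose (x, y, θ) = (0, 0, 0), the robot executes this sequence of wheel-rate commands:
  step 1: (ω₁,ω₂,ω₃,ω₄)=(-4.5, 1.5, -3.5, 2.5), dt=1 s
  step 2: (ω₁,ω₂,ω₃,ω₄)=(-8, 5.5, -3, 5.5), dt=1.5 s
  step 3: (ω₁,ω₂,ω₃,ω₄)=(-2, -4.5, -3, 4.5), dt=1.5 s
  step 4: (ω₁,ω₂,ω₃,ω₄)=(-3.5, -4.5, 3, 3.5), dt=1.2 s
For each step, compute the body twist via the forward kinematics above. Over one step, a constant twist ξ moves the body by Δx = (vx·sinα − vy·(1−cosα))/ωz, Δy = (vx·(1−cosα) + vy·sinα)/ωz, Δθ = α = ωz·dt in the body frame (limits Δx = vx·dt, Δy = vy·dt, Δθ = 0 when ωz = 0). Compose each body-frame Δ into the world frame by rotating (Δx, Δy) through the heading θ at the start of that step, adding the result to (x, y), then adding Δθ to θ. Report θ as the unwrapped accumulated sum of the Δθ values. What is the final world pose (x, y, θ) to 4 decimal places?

step 1: ξ=(vx,vy,ωz)=(-0.0500, 0.0000, 0.4286), dt=1.0 → body Δ=(-0.0485, -0.0106, 0.4286) → world pose (-0.0485, -0.0106, 0.4286)
step 2: ξ=(vx,vy,ωz)=(0.0000, 0.0625, 0.7857), dt=1.5 → body Δ=(-0.0491, 0.0735, 1.1786) → world pose (-0.1237, 0.0359, 1.6071)
step 3: ξ=(vx,vy,ωz)=(-0.0625, -0.1250, 0.1786), dt=1.5 → body Δ=(-0.0677, -0.1977, 0.2679) → world pose (0.0763, -0.0246, 1.8750)
step 4: ξ=(vx,vy,ωz)=(-0.0187, -0.0187, -0.0179), dt=1.2 → body Δ=(-0.0227, -0.0223, -0.0214) → world pose (0.1044, -0.0396, 1.8536)

(0.1044, -0.0396, 1.8536)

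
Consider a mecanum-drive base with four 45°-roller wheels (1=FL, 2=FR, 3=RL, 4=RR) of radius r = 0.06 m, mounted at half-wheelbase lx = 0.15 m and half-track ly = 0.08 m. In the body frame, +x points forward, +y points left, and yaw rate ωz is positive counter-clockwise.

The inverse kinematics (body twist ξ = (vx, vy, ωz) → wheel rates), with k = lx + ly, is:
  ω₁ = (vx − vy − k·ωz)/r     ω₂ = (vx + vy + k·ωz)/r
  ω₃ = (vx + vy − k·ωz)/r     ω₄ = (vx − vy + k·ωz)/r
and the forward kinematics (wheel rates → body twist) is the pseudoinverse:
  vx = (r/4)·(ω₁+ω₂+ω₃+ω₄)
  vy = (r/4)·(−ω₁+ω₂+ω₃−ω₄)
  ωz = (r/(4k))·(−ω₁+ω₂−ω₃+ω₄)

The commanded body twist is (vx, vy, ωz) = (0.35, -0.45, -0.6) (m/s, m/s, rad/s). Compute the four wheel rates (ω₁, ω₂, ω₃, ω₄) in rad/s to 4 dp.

k = lx + ly = 0.15 + 0.08 = 0.2300;  k·ωz = 0.2300·-0.6 = -0.1380
ω₁ (FL) = (vx − vy − k·ωz)/r = 0.9380/0.06 = 15.6333
ω₂ (FR) = (vx + vy + k·ωz)/r = -0.2380/0.06 = -3.9667
ω₃ (RL) = (vx + vy − k·ωz)/r = 0.0380/0.06 = 0.6333
ω₄ (RR) = (vx − vy + k·ωz)/r = 0.6620/0.06 = 11.0333

(15.6333, -3.9667, 0.6333, 11.0333)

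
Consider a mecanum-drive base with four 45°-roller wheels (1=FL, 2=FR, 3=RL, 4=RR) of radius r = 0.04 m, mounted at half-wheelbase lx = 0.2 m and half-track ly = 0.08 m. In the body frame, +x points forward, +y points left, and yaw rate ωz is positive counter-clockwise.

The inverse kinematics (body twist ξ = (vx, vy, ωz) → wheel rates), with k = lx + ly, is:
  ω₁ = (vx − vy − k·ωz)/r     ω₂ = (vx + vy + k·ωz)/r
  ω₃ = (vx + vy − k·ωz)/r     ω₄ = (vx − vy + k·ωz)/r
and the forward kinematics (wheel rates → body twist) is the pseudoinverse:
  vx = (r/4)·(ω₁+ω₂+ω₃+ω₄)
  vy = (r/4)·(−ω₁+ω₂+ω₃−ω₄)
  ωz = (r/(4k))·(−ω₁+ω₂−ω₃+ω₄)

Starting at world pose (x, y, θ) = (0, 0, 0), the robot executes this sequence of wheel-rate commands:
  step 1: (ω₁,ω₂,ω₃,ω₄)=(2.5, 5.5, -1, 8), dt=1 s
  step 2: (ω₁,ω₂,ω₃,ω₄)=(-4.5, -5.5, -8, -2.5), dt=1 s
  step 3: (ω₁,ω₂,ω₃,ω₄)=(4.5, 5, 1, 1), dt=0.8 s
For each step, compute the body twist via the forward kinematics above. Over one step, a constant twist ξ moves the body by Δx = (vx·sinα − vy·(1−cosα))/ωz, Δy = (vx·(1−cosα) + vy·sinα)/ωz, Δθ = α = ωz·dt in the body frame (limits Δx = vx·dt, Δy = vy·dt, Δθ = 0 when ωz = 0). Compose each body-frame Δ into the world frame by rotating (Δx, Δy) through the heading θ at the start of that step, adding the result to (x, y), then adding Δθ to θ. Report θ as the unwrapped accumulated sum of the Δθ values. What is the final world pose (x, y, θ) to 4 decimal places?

step 1: ξ=(vx,vy,ωz)=(0.1500, -0.0600, 0.4286), dt=1.0 → body Δ=(0.1581, -0.0265, 0.4286) → world pose (0.1581, -0.0265, 0.4286)
step 2: ξ=(vx,vy,ωz)=(-0.2050, -0.0650, 0.1607), dt=1.0 → body Δ=(-0.1989, -0.0812, 0.1607) → world pose (0.0109, -0.1830, 0.5893)
step 3: ξ=(vx,vy,ωz)=(0.1150, 0.0050, 0.0179), dt=0.8 → body Δ=(0.0920, 0.0047, 0.0143) → world pose (0.0848, -0.1280, 0.6036)

(0.0848, -0.1280, 0.6036)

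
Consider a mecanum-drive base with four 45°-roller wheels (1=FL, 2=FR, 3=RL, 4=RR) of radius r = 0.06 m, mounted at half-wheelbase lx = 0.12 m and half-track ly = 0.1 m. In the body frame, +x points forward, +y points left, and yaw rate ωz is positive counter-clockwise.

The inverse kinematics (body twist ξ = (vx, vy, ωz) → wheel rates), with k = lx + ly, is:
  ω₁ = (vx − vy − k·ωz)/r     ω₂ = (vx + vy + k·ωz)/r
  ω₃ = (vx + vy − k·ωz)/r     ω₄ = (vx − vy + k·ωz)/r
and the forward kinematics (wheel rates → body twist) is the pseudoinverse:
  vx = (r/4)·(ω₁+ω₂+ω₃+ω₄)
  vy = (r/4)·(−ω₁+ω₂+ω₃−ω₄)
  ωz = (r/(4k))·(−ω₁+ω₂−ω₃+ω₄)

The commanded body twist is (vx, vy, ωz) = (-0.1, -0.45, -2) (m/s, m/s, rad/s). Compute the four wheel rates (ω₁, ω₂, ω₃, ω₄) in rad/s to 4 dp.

k = lx + ly = 0.12 + 0.1 = 0.2200;  k·ωz = 0.2200·-2 = -0.4400
ω₁ (FL) = (vx − vy − k·ωz)/r = 0.7900/0.06 = 13.1667
ω₂ (FR) = (vx + vy + k·ωz)/r = -0.9900/0.06 = -16.5000
ω₃ (RL) = (vx + vy − k·ωz)/r = -0.1100/0.06 = -1.8333
ω₄ (RR) = (vx − vy + k·ωz)/r = -0.0900/0.06 = -1.5000

(13.1667, -16.5000, -1.8333, -1.5000)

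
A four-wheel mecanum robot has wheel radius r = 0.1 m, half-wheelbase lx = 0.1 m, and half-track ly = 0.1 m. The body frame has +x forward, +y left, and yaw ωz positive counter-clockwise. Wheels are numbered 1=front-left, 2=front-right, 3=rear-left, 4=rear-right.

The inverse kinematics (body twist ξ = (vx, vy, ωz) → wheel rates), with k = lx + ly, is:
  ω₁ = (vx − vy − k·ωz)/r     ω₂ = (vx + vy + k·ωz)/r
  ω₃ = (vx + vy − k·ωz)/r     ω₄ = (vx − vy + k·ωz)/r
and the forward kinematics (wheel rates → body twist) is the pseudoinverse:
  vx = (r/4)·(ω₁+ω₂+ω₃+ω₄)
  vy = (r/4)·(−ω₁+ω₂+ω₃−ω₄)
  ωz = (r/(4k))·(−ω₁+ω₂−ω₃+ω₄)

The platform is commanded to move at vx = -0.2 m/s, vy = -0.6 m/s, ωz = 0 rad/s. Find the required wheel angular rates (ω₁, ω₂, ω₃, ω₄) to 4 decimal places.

k = lx + ly = 0.1 + 0.1 = 0.2000;  k·ωz = 0.2000·0 = 0.0000
ω₁ (FL) = (vx − vy − k·ωz)/r = 0.4000/0.1 = 4.0000
ω₂ (FR) = (vx + vy + k·ωz)/r = -0.8000/0.1 = -8.0000
ω₃ (RL) = (vx + vy − k·ωz)/r = -0.8000/0.1 = -8.0000
ω₄ (RR) = (vx − vy + k·ωz)/r = 0.4000/0.1 = 4.0000

(4.0000, -8.0000, -8.0000, 4.0000)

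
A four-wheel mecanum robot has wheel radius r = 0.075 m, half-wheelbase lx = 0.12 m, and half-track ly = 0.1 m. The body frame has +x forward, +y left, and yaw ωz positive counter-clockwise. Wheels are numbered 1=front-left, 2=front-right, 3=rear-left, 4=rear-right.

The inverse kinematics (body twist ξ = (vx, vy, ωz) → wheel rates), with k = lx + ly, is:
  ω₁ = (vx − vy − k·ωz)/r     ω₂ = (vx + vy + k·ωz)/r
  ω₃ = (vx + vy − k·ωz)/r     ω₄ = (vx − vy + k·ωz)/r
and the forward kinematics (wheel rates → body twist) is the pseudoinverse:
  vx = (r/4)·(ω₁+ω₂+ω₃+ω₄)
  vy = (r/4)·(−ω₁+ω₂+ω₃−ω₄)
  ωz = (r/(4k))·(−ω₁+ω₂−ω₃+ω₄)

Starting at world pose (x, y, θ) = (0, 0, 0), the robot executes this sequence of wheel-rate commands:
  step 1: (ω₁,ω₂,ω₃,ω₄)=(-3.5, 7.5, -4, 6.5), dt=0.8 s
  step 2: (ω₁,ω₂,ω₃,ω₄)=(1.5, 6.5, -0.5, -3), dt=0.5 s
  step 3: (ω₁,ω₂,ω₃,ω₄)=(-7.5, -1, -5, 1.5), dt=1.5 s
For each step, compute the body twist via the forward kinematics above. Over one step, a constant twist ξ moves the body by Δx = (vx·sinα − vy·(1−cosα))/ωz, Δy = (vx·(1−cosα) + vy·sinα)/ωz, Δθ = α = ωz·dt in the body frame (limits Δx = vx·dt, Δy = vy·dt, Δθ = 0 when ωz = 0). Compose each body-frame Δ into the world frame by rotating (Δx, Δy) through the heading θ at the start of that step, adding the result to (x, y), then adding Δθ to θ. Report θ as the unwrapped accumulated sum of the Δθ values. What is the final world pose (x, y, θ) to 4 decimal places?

(0.2154, -0.0915, 3.2344)

step 1: ξ=(vx,vy,ωz)=(0.1219, 0.0094, 1.8324), dt=0.8 → body Δ=(0.0616, 0.0646, 1.4659) → world pose (0.0616, 0.0646, 1.4659)
step 2: ξ=(vx,vy,ωz)=(0.0844, 0.1406, 0.2131), dt=0.5 → body Δ=(0.0384, 0.0724, 0.1065) → world pose (-0.0064, 0.1104, 1.5724)
step 3: ξ=(vx,vy,ωz)=(-0.2250, 0.0000, 1.1080), dt=1.5 → body Δ=(-0.2022, -0.2216, 1.6619) → world pose (0.2154, -0.0915, 3.2344)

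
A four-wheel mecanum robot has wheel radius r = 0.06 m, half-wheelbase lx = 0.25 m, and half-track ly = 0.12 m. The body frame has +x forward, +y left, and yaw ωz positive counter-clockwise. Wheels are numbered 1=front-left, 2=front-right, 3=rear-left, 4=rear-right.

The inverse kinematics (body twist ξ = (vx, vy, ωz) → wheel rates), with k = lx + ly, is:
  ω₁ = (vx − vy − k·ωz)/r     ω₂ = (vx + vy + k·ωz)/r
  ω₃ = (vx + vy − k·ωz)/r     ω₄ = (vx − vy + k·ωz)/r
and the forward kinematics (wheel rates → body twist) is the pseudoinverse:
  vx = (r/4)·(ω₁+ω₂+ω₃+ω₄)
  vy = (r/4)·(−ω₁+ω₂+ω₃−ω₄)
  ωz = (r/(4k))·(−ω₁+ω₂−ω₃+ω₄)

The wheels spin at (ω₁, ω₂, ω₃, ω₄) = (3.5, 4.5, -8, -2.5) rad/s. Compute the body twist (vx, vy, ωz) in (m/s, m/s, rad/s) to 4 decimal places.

(-0.0375, -0.0675, 0.2635)

k = lx + ly = 0.25 + 0.12 = 0.3700
ω₁+ω₂+ω₃+ω₄ = -2.5000  →  vx = (0.06/4)·-2.5000 = -0.0375
−ω₁+ω₂+ω₃−ω₄ = -4.5000  →  vy = (0.06/4)·-4.5000 = -0.0675
−ω₁+ω₂−ω₃+ω₄ = 6.5000  →  ωz = (0.06/1.4800)·6.5000 = 0.2635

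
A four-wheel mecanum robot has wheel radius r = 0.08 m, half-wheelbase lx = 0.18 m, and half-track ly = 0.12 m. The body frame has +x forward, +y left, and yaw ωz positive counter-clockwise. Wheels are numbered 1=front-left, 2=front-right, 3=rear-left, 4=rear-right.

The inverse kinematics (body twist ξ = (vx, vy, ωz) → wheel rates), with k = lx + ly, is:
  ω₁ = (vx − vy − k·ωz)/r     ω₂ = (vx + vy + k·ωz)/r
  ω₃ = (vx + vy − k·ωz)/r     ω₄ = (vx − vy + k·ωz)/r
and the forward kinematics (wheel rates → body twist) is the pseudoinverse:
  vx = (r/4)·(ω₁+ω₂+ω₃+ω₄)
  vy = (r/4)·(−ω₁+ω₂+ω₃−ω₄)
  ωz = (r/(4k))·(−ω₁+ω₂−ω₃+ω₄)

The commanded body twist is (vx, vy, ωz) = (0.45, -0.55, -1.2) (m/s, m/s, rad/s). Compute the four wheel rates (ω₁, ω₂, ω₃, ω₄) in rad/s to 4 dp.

(17.0000, -5.7500, 3.2500, 8.0000)

k = lx + ly = 0.18 + 0.12 = 0.3000;  k·ωz = 0.3000·-1.2 = -0.3600
ω₁ (FL) = (vx − vy − k·ωz)/r = 1.3600/0.08 = 17.0000
ω₂ (FR) = (vx + vy + k·ωz)/r = -0.4600/0.08 = -5.7500
ω₃ (RL) = (vx + vy − k·ωz)/r = 0.2600/0.08 = 3.2500
ω₄ (RR) = (vx − vy + k·ωz)/r = 0.6400/0.08 = 8.0000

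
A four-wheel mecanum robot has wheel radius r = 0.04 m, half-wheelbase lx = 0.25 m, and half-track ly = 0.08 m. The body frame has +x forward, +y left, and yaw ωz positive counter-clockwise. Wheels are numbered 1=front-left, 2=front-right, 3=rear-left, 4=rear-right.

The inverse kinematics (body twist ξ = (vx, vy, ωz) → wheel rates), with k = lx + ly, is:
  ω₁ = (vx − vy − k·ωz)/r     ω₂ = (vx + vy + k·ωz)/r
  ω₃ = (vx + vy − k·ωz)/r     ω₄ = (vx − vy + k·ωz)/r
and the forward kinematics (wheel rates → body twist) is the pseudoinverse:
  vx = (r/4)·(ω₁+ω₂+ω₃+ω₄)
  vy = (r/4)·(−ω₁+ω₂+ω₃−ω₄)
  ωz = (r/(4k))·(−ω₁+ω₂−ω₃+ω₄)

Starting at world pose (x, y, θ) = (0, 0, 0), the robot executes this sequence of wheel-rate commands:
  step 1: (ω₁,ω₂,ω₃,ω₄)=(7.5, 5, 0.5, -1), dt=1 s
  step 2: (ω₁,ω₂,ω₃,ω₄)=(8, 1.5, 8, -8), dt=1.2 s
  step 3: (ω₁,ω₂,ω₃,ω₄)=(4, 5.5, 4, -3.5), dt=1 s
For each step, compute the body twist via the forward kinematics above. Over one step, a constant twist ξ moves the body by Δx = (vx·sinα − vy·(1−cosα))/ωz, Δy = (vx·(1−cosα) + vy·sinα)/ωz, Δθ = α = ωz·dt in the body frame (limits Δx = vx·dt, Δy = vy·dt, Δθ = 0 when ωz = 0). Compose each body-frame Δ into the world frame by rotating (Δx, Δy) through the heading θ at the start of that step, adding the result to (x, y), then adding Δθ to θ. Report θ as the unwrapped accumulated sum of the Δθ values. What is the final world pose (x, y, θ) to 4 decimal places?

(0.3992, -0.0171, -1.1212)

step 1: ξ=(vx,vy,ωz)=(0.1200, -0.0100, -0.1212), dt=1.0 → body Δ=(0.1191, -0.0172, -0.1212) → world pose (0.1191, -0.0172, -0.1212)
step 2: ξ=(vx,vy,ωz)=(0.0950, 0.0950, -0.6818), dt=1.2 → body Δ=(0.1458, 0.0576, -0.8182) → world pose (0.2708, 0.0223, -0.9394)
step 3: ξ=(vx,vy,ωz)=(0.1000, 0.0900, -0.1818), dt=1.0 → body Δ=(0.1076, 0.0804, -0.1818) → world pose (0.3992, -0.0171, -1.1212)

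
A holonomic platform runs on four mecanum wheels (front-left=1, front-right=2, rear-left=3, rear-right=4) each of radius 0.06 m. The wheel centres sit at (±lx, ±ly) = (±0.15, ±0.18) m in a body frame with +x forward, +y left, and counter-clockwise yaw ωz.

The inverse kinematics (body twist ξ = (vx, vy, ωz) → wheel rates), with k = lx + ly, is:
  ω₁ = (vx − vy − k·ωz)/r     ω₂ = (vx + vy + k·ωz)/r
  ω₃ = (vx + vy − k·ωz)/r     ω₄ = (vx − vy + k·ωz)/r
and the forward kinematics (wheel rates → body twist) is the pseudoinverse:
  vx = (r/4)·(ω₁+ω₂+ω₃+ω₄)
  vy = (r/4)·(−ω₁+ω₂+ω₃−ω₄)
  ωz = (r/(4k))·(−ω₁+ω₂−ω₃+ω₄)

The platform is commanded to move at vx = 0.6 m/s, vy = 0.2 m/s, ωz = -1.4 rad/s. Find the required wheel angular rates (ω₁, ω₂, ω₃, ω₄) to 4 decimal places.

(14.3667, 5.6333, 21.0333, -1.0333)

k = lx + ly = 0.15 + 0.18 = 0.3300;  k·ωz = 0.3300·-1.4 = -0.4620
ω₁ (FL) = (vx − vy − k·ωz)/r = 0.8620/0.06 = 14.3667
ω₂ (FR) = (vx + vy + k·ωz)/r = 0.3380/0.06 = 5.6333
ω₃ (RL) = (vx + vy − k·ωz)/r = 1.2620/0.06 = 21.0333
ω₄ (RR) = (vx − vy + k·ωz)/r = -0.0620/0.06 = -1.0333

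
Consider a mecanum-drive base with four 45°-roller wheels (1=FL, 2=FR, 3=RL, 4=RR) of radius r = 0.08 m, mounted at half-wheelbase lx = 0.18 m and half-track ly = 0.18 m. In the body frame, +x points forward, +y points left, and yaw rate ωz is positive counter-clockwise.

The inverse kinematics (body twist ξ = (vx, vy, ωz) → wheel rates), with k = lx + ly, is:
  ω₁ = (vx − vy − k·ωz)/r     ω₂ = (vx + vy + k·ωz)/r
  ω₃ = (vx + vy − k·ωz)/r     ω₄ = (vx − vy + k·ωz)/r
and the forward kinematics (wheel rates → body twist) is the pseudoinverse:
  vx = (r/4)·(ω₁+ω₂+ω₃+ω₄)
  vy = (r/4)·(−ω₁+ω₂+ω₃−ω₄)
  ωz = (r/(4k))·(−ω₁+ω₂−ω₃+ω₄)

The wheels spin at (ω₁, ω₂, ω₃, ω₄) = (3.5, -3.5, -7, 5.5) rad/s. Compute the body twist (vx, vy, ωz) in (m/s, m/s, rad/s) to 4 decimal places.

k = lx + ly = 0.18 + 0.18 = 0.3600
ω₁+ω₂+ω₃+ω₄ = -1.5000  →  vx = (0.08/4)·-1.5000 = -0.0300
−ω₁+ω₂+ω₃−ω₄ = -19.5000  →  vy = (0.08/4)·-19.5000 = -0.3900
−ω₁+ω₂−ω₃+ω₄ = 5.5000  →  ωz = (0.08/1.4400)·5.5000 = 0.3056

(-0.0300, -0.3900, 0.3056)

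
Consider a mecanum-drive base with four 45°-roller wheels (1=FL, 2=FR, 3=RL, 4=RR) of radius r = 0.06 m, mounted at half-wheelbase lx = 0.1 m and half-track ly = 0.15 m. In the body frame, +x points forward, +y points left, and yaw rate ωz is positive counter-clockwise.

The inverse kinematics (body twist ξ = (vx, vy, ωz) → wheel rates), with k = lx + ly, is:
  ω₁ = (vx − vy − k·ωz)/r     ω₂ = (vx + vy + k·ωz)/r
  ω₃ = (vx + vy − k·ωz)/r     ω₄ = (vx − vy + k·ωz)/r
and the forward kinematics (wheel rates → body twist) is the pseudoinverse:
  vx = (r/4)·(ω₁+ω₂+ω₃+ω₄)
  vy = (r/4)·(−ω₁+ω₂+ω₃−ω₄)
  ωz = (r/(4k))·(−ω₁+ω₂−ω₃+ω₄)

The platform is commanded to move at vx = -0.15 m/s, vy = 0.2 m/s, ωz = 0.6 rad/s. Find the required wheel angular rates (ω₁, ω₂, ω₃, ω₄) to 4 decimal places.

(-8.3333, 3.3333, -1.6667, -3.3333)

k = lx + ly = 0.1 + 0.15 = 0.2500;  k·ωz = 0.2500·0.6 = 0.1500
ω₁ (FL) = (vx − vy − k·ωz)/r = -0.5000/0.06 = -8.3333
ω₂ (FR) = (vx + vy + k·ωz)/r = 0.2000/0.06 = 3.3333
ω₃ (RL) = (vx + vy − k·ωz)/r = -0.1000/0.06 = -1.6667
ω₄ (RR) = (vx − vy + k·ωz)/r = -0.2000/0.06 = -3.3333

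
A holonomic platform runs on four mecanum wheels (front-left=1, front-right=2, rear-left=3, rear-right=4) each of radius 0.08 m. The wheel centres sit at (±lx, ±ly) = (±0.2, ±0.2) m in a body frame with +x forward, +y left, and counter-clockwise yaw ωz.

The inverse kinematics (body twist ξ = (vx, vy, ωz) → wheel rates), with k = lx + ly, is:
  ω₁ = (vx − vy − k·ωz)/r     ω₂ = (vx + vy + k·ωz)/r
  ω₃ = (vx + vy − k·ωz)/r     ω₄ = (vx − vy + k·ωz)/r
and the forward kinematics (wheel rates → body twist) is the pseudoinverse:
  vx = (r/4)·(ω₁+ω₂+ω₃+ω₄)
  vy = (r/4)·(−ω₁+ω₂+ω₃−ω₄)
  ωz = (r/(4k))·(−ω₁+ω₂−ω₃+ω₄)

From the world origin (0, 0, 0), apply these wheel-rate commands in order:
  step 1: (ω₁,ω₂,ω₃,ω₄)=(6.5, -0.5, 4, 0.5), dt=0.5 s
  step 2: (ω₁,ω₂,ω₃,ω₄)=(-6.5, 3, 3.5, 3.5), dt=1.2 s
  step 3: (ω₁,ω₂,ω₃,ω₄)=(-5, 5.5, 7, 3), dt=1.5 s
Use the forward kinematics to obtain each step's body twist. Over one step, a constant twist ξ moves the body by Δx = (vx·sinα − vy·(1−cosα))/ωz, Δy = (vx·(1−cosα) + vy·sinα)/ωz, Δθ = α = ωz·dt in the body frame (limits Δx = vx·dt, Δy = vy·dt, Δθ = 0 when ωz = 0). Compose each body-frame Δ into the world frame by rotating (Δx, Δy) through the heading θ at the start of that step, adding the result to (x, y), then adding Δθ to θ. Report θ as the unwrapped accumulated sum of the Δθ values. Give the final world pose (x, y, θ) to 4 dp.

step 1: ξ=(vx,vy,ωz)=(0.2100, -0.0700, -0.5250), dt=0.5 → body Δ=(0.0992, -0.0483, -0.2625) → world pose (0.0992, -0.0483, -0.2625)
step 2: ξ=(vx,vy,ωz)=(0.0700, 0.1900, 0.4750), dt=1.2 → body Δ=(0.0163, 0.2392, 0.5700) → world pose (0.1770, 0.1784, 0.3075)
step 3: ξ=(vx,vy,ωz)=(0.2100, 0.2900, 0.3250), dt=1.5 → body Δ=(0.1987, 0.4932, 0.4875) → world pose (0.2171, 0.7087, 0.7950)

(0.2171, 0.7087, 0.7950)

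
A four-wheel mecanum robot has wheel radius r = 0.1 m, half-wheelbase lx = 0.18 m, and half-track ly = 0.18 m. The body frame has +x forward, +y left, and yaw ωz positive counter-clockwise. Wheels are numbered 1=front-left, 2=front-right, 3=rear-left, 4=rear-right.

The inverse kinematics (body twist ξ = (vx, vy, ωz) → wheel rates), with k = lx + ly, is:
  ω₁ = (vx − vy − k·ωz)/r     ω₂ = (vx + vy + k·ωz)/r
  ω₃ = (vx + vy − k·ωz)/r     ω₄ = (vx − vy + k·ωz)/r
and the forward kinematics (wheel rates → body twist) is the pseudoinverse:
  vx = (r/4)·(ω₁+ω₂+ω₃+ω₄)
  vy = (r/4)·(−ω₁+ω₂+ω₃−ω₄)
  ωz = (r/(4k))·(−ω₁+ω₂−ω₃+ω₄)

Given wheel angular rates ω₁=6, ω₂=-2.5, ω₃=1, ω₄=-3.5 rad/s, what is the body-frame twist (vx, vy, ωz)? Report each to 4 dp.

(0.0250, -0.1000, -0.9028)

k = lx + ly = 0.18 + 0.18 = 0.3600
ω₁+ω₂+ω₃+ω₄ = 1.0000  →  vx = (0.1/4)·1.0000 = 0.0250
−ω₁+ω₂+ω₃−ω₄ = -4.0000  →  vy = (0.1/4)·-4.0000 = -0.1000
−ω₁+ω₂−ω₃+ω₄ = -13.0000  →  ωz = (0.1/1.4400)·-13.0000 = -0.9028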